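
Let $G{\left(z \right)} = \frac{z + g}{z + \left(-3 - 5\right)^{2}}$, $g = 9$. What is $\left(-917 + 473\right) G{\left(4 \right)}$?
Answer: $- \frac{1443}{17} \approx -84.882$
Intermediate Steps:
$G{\left(z \right)} = \frac{9 + z}{64 + z}$ ($G{\left(z \right)} = \frac{z + 9}{z + \left(-3 - 5\right)^{2}} = \frac{9 + z}{z + \left(-8\right)^{2}} = \frac{9 + z}{z + 64} = \frac{9 + z}{64 + z}$)
$\left(-917 + 473\right) G{\left(4 \right)} = \left(-917 + 473\right) \frac{9 + 4}{64 + 4} = - 444 \cdot \frac{1}{68} \cdot 13 = \left(-444\right) \frac{13}{68} = - \frac{1443}{17}$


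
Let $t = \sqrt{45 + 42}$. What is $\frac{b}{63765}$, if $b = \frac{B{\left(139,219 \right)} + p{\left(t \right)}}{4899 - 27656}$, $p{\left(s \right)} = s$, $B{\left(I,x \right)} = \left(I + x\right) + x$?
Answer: $- \frac{577}{1451100105} - \frac{\sqrt{87}}{1451100105} \approx -4.0406 \cdot 10^{-7}$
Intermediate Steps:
$B{\left(I,x \right)} = I + 2 x$
$t = \sqrt{87} \approx 9.3274$
$b = - \frac{577}{22757} - \frac{\sqrt{87}}{22757}$ ($b = \frac{\left(139 + 2 \cdot 219\right) + \sqrt{87}}{4899 - 27656} = \frac{\left(139 + 438\right) + \sqrt{87}}{-22757} = \left(577 + \sqrt{87}\right) \left(- \frac{1}{22757}\right) = - \frac{577}{22757} - \frac{\sqrt{87}}{22757} \approx -0.025765$)
$\frac{b}{63765} = \frac{- \frac{577}{22757} - \frac{\sqrt{87}}{22757}}{63765} = \left(- \frac{577}{22757} - \frac{\sqrt{87}}{22757}\right) \frac{1}{63765} = - \frac{577}{1451100105} - \frac{\sqrt{87}}{1451100105}$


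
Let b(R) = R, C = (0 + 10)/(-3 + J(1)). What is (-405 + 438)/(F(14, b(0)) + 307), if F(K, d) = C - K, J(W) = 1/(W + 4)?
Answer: 231/2026 ≈ 0.11402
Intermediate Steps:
J(W) = 1/(4 + W)
C = -25/7 (C = (0 + 10)/(-3 + 1/(4 + 1)) = 10/(-3 + 1/5) = 10/(-3 + ⅕) = 10/(-14/5) = 10*(-5/14) = -25/7 ≈ -3.5714)
F(K, d) = -25/7 - K
(-405 + 438)/(F(14, b(0)) + 307) = (-405 + 438)/((-25/7 - 1*14) + 307) = 33/((-25/7 - 14) + 307) = 33/(-123/7 + 307) = 33/(2026/7) = 33*(7/2026) = 231/2026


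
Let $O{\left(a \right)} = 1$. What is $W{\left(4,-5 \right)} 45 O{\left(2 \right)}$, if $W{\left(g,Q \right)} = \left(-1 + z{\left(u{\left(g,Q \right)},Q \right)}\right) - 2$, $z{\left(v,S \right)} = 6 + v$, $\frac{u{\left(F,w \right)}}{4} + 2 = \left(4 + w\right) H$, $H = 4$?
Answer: $-945$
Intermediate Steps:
$u{\left(F,w \right)} = 56 + 16 w$ ($u{\left(F,w \right)} = -8 + 4 \left(4 + w\right) 4 = -8 + 4 \left(16 + 4 w\right) = -8 + \left(64 + 16 w\right) = 56 + 16 w$)
$W{\left(g,Q \right)} = 59 + 16 Q$ ($W{\left(g,Q \right)} = \left(-1 + \left(6 + \left(56 + 16 Q\right)\right)\right) - 2 = \left(-1 + \left(62 + 16 Q\right)\right) - 2 = \left(61 + 16 Q\right) - 2 = 59 + 16 Q$)
$W{\left(4,-5 \right)} 45 O{\left(2 \right)} = \left(59 + 16 \left(-5\right)\right) 45 \cdot 1 = \left(59 - 80\right) 45 \cdot 1 = \left(-21\right) 45 \cdot 1 = \left(-945\right) 1 = -945$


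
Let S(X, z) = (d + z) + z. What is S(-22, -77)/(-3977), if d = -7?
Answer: 161/3977 ≈ 0.040483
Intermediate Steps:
S(X, z) = -7 + 2*z (S(X, z) = (-7 + z) + z = -7 + 2*z)
S(-22, -77)/(-3977) = (-7 + 2*(-77))/(-3977) = (-7 - 154)*(-1/3977) = -161*(-1/3977) = 161/3977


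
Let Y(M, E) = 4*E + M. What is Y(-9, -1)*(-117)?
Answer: 1521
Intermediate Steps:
Y(M, E) = M + 4*E
Y(-9, -1)*(-117) = (-9 + 4*(-1))*(-117) = (-9 - 4)*(-117) = -13*(-117) = 1521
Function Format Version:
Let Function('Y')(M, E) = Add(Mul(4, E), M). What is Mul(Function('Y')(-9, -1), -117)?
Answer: 1521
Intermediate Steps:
Function('Y')(M, E) = Add(M, Mul(4, E))
Mul(Function('Y')(-9, -1), -117) = Mul(Add(-9, Mul(4, -1)), -117) = Mul(Add(-9, -4), -117) = Mul(-13, -117) = 1521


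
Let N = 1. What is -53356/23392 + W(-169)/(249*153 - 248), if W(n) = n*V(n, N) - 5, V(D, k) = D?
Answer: -337872323/221340952 ≈ -1.5265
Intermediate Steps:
W(n) = -5 + n² (W(n) = n*n - 5 = n² - 5 = -5 + n²)
-53356/23392 + W(-169)/(249*153 - 248) = -53356/23392 + (-5 + (-169)²)/(249*153 - 248) = -53356*1/23392 + (-5 + 28561)/(38097 - 248) = -13339/5848 + 28556/37849 = -337872323/221340952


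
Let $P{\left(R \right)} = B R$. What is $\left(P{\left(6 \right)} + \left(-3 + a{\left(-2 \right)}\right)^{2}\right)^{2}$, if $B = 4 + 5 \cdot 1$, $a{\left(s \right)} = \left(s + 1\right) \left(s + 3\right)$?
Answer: $4900$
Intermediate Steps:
$a{\left(s \right)} = \left(1 + s\right) \left(3 + s\right)$
$B = 9$ ($B = 4 + 5 = 9$)
$P{\left(R \right)} = 9 R$
$\left(P{\left(6 \right)} + \left(-3 + a{\left(-2 \right)}\right)^{2}\right)^{2} = \left(9 \cdot 6 + \left(-3 + \left(3 + \left(-2\right)^{2} + 4 \left(-2\right)\right)\right)^{2}\right)^{2} = \left(54 + \left(-3 + \left(3 + 4 - 8\right)\right)^{2}\right)^{2} = \left(54 + \left(-3 - 1\right)^{2}\right)^{2} = \left(54 + \left(-4\right)^{2}\right)^{2} = \left(54 + 16\right)^{2} = 70^{2} = 4900$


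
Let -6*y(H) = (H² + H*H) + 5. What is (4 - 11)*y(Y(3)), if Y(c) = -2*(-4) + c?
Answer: 1729/6 ≈ 288.17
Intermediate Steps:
Y(c) = 8 + c
y(H) = -⅚ - H²/3 (y(H) = -((H² + H*H) + 5)/6 = -((H² + H²) + 5)/6 = -(2*H² + 5)/6 = -(5 + 2*H²)/6 = -⅚ - H²/3)
(4 - 11)*y(Y(3)) = (4 - 11)*(-⅚ - (8 + 3)²/3) = -7*(-⅚ - ⅓*11²) = -7*(-⅚ - ⅓*121) = -7*(-⅚ - 121/3) = -7*(-247/6) = 1729/6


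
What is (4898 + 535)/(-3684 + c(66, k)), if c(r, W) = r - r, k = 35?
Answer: -1811/1228 ≈ -1.4748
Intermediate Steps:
c(r, W) = 0
(4898 + 535)/(-3684 + c(66, k)) = (4898 + 535)/(-3684 + 0) = 5433/(-3684) = 5433*(-1/3684) = -1811/1228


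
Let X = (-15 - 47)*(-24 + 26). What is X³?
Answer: -1906624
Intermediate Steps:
X = -124 (X = -62*2 = -124)
X³ = (-124)³ = -1906624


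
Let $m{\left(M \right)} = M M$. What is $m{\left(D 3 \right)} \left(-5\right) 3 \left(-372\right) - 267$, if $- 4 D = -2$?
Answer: $12288$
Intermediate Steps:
$D = \frac{1}{2}$ ($D = \left(- \frac{1}{4}\right) \left(-2\right) = \frac{1}{2} \approx 0.5$)
$m{\left(M \right)} = M^{2}$
$m{\left(D 3 \right)} \left(-5\right) 3 \left(-372\right) - 267 = \left(\frac{1}{2} \cdot 3\right)^{2} \left(-5\right) 3 \left(-372\right) - 267 = \left(\frac{3}{2}\right)^{2} \left(-5\right) 3 \left(-372\right) - 267 = \frac{9}{4} \left(-5\right) 3 \left(-372\right) - 267 = \left(- \frac{45}{4}\right) 3 \left(-372\right) - 267 = \left(- \frac{135}{4}\right) \left(-372\right) - 267 = 12555 - 267 = 12288$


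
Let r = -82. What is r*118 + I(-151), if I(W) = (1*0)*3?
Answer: -9676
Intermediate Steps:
I(W) = 0 (I(W) = 0*3 = 0)
r*118 + I(-151) = -82*118 + 0 = -9676 + 0 = -9676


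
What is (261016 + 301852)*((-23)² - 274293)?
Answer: -154092995152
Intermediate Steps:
(261016 + 301852)*((-23)² - 274293) = 562868*(529 - 274293) = 562868*(-273764) = -154092995152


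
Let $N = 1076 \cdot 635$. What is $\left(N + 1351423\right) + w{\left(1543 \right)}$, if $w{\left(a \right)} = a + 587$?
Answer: $2036813$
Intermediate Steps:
$w{\left(a \right)} = 587 + a$
$N = 683260$
$\left(N + 1351423\right) + w{\left(1543 \right)} = \left(683260 + 1351423\right) + \left(587 + 1543\right) = 2034683 + 2130 = 2036813$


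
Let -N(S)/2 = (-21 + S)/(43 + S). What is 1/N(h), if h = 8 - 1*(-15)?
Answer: -33/2 ≈ -16.500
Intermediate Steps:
h = 23 (h = 8 + 15 = 23)
N(S) = -2*(-21 + S)/(43 + S)
1/N(h) = 1/(2*(21 - 1*23)/(43 + 23)) = 1/(2*(21 - 23)/66) = 1/(2*(1/66)*(-2)) = 1/(-2/33) = -33/2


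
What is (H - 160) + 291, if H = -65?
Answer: 66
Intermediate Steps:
(H - 160) + 291 = (-65 - 160) + 291 = -225 + 291 = 66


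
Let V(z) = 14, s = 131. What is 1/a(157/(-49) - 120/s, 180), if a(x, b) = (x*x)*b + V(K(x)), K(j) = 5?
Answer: 41203561/126476735474 ≈ 0.00032578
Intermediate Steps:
a(x, b) = 14 + b*x² (a(x, b) = (x*x)*b + 14 = x²*b + 14 = b*x² + 14 = 14 + b*x²)
1/a(157/(-49) - 120/s, 180) = 1/(14 + 180*(157/(-49) - 120/131)²) = 1/(14 + 180*(157*(-1/49) - 120*1/131)²) = 1/(14 + 180*(-157/49 - 120/131)²) = 1/(14 + 180*(-26447/6419)²) = 1/(14 + 180*(699443809/41203561)) = 1/(14 + 125899885620/41203561) = 1/(126476735474/41203561) = 41203561/126476735474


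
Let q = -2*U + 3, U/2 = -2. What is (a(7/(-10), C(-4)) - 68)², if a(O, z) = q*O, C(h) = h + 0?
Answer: 573049/100 ≈ 5730.5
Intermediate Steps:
U = -4 (U = 2*(-2) = -4)
C(h) = h
q = 11 (q = -2*(-4) + 3 = 8 + 3 = 11)
a(O, z) = 11*O
(a(7/(-10), C(-4)) - 68)² = (11*(7/(-10)) - 68)² = (11*(7*(-⅒)) - 68)² = (11*(-7/10) - 68)² = (-77/10 - 68)² = (-757/10)² = 573049/100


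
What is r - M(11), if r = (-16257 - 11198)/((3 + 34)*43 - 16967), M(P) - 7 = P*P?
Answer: -1940673/15376 ≈ -126.21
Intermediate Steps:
M(P) = 7 + P**2 (M(P) = 7 + P*P = 7 + P**2)
r = 27455/15376 (r = -27455/(37*43 - 16967) = -27455/(1591 - 16967) = -27455/(-15376) = -27455*(-1/15376) = 27455/15376 ≈ 1.7856)
r - M(11) = 27455/15376 - (7 + 11**2) = 27455/15376 - (7 + 121) = 27455/15376 - 1*128 = 27455/15376 - 128 = -1940673/15376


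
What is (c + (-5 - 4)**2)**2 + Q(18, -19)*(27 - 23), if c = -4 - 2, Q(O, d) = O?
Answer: 5697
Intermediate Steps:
c = -6
(c + (-5 - 4)**2)**2 + Q(18, -19)*(27 - 23) = (-6 + (-5 - 4)**2)**2 + 18*(27 - 23) = (-6 + (-9)**2)**2 + 18*4 = (-6 + 81)**2 + 72 = 75**2 + 72 = 5625 + 72 = 5697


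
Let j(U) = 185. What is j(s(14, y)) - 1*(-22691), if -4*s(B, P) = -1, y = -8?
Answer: 22876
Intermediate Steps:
s(B, P) = ¼ (s(B, P) = -¼*(-1) = ¼)
j(s(14, y)) - 1*(-22691) = 185 - 1*(-22691) = 185 + 22691 = 22876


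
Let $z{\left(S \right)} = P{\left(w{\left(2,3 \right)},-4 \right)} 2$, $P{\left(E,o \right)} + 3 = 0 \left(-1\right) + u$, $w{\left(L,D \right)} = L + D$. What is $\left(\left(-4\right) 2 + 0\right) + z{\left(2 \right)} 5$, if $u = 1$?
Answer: $-28$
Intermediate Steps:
$w{\left(L,D \right)} = D + L$
$P{\left(E,o \right)} = -2$ ($P{\left(E,o \right)} = -3 + \left(0 \left(-1\right) + 1\right) = -3 + \left(0 + 1\right) = -3 + 1 = -2$)
$z{\left(S \right)} = -4$ ($z{\left(S \right)} = \left(-2\right) 2 = -4$)
$\left(\left(-4\right) 2 + 0\right) + z{\left(2 \right)} 5 = \left(\left(-4\right) 2 + 0\right) - 20 = \left(-8 + 0\right) - 20 = -8 - 20 = -28$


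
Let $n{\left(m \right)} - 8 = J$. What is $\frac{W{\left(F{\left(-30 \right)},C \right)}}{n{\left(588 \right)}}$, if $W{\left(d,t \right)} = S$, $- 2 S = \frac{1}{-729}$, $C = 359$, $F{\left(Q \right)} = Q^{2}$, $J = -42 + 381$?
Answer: $\frac{1}{505926} \approx 1.9766 \cdot 10^{-6}$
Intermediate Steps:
$J = 339$
$n{\left(m \right)} = 347$ ($n{\left(m \right)} = 8 + 339 = 347$)
$S = \frac{1}{1458}$ ($S = - \frac{1}{2 \left(-729\right)} = \left(- \frac{1}{2}\right) \left(- \frac{1}{729}\right) = \frac{1}{1458} \approx 0.00068587$)
$W{\left(d,t \right)} = \frac{1}{1458}$
$\frac{W{\left(F{\left(-30 \right)},C \right)}}{n{\left(588 \right)}} = \frac{1}{1458 \cdot 347} = \frac{1}{1458} \cdot \frac{1}{347} = \frac{1}{505926}$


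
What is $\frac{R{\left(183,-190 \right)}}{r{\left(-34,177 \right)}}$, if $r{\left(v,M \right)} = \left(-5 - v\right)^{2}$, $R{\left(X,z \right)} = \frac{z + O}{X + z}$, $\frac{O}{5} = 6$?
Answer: $\frac{160}{5887} \approx 0.027179$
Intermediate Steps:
$O = 30$ ($O = 5 \cdot 6 = 30$)
$R{\left(X,z \right)} = \frac{30 + z}{X + z}$ ($R{\left(X,z \right)} = \frac{z + 30}{X + z} = \frac{30 + z}{X + z}$)
$\frac{R{\left(183,-190 \right)}}{r{\left(-34,177 \right)}} = \frac{\frac{1}{183 - 190} \left(30 - 190\right)}{\left(5 - 34\right)^{2}} = \frac{\frac{1}{-7} \left(-160\right)}{\left(-29\right)^{2}} = \frac{\left(- \frac{1}{7}\right) \left(-160\right)}{841} = \frac{160}{7} \cdot \frac{1}{841} = \frac{160}{5887}$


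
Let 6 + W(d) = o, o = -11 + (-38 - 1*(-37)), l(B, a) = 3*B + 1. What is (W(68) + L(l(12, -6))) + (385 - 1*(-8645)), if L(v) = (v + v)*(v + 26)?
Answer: 13674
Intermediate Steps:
l(B, a) = 1 + 3*B
L(v) = 2*v*(26 + v) (L(v) = (2*v)*(26 + v) = 2*v*(26 + v))
o = -12 (o = -11 + (-38 + 37) = -11 - 1 = -12)
W(d) = -18 (W(d) = -6 - 12 = -18)
(W(68) + L(l(12, -6))) + (385 - 1*(-8645)) = (-18 + 2*(1 + 3*12)*(26 + (1 + 3*12))) + (385 - 1*(-8645)) = (-18 + 2*(1 + 36)*(26 + (1 + 36))) + (385 + 8645) = (-18 + 2*37*(26 + 37)) + 9030 = (-18 + 2*37*63) + 9030 = (-18 + 4662) + 9030 = 4644 + 9030 = 13674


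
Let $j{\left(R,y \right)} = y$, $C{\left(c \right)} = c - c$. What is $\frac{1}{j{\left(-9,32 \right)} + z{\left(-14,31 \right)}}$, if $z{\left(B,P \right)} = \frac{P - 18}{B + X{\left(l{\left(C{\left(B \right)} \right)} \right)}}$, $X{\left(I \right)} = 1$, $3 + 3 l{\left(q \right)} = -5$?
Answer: $\frac{1}{31} \approx 0.032258$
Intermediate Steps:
$C{\left(c \right)} = 0$
$l{\left(q \right)} = - \frac{8}{3}$ ($l{\left(q \right)} = -1 + \frac{1}{3} \left(-5\right) = -1 - \frac{5}{3} = - \frac{8}{3}$)
$z{\left(B,P \right)} = \frac{-18 + P}{1 + B}$ ($z{\left(B,P \right)} = \frac{P - 18}{B + 1} = \frac{-18 + P}{1 + B}$)
$\frac{1}{j{\left(-9,32 \right)} + z{\left(-14,31 \right)}} = \frac{1}{32 + \frac{-18 + 31}{1 - 14}} = \frac{1}{32 + \frac{1}{-13} \cdot 13} = \frac{1}{32 - 1} = \frac{1}{31}$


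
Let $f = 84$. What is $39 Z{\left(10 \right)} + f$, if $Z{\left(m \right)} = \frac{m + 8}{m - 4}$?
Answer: $201$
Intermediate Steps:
$Z{\left(m \right)} = \frac{8 + m}{-4 + m}$
$39 Z{\left(10 \right)} + f = 39 \frac{8 + 10}{-4 + 10} + 84 = 39 \cdot \frac{1}{6} \cdot 18 + 84 = 39 \cdot 3 + 84 = 117 + 84 = 201$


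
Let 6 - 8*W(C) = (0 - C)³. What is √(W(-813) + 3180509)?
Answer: I*√1023847438/4 ≈ 7999.4*I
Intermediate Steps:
W(C) = ¾ + C³/8 (W(C) = ¾ - (0 - C)³/8 = ¾ - (-C³)/8 = ¾ - (-1)*C³/8 = ¾ + C³/8)
√(W(-813) + 3180509) = √((¾ + (⅛)*(-813)³) + 3180509) = √((¾ + (⅛)*(-537367797)) + 3180509) = √((¾ - 537367797/8) + 3180509) = √(-537367791/8 + 3180509) = √(-511923719/8) = I*√1023847438/4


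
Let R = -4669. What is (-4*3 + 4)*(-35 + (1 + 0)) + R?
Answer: -4397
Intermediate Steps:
(-4*3 + 4)*(-35 + (1 + 0)) + R = (-4*3 + 4)*(-35 + (1 + 0)) - 4669 = (-12 + 4)*(-35 + 1) - 4669 = -8*(-34) - 4669 = 272 - 4669 = -4397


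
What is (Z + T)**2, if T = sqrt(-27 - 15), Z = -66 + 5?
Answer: (61 - I*sqrt(42))**2 ≈ 3679.0 - 790.65*I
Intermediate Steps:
Z = -61
T = I*sqrt(42) (T = sqrt(-42) = I*sqrt(42) ≈ 6.4807*I)
(Z + T)**2 = (-61 + I*sqrt(42))**2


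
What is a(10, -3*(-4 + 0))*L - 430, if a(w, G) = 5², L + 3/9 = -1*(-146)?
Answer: 9635/3 ≈ 3211.7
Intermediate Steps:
L = 437/3 (L = -⅓ - 1*(-146) = -⅓ + 146 = 437/3 ≈ 145.67)
a(w, G) = 25
a(10, -3*(-4 + 0))*L - 430 = 25*(437/3) - 430 = 10925/3 - 430 = 9635/3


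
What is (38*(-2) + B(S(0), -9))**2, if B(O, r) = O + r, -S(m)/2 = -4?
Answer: 5929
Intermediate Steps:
S(m) = 8 (S(m) = -2*(-4) = 8)
(38*(-2) + B(S(0), -9))**2 = (38*(-2) + (8 - 9))**2 = (-76 - 1)**2 = (-77)**2 = 5929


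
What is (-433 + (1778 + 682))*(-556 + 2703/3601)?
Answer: -4052891231/3601 ≈ -1.1255e+6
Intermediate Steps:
(-433 + (1778 + 682))*(-556 + 2703/3601) = (-433 + 2460)*(-556 + 2703*(1/3601)) = 2027*(-556 + 2703/3601) = 2027*(-1999453/3601) = -4052891231/3601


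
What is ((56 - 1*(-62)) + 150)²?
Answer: 71824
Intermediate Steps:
((56 - 1*(-62)) + 150)² = ((56 + 62) + 150)² = (118 + 150)² = 268² = 71824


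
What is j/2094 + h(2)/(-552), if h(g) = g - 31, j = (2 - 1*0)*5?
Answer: 11041/192648 ≈ 0.057312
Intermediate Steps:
j = 10 (j = (2 + 0)*5 = 2*5 = 10)
h(g) = -31 + g
j/2094 + h(2)/(-552) = 10/2094 + (-31 + 2)/(-552) = 10*(1/2094) - 29*(-1/552) = 5/1047 + 29/552 = 11041/192648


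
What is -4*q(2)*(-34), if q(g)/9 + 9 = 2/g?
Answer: -9792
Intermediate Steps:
q(g) = -81 + 18/g (q(g) = -81 + 9*(2/g) = -81 + 18/g)
-4*q(2)*(-34) = -4*(-81 + 18/2)*(-34) = -4*(-81 + 18*(½))*(-34) = -4*(-81 + 9)*(-34) = -4*(-72)*(-34) = 288*(-34) = -9792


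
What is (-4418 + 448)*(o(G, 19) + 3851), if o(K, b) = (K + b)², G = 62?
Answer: -41335640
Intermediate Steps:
(-4418 + 448)*(o(G, 19) + 3851) = (-4418 + 448)*((62 + 19)² + 3851) = -3970*(81² + 3851) = -3970*(6561 + 3851) = -3970*10412 = -41335640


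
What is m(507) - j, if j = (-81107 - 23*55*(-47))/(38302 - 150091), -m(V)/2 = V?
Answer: -113375698/111789 ≈ -1014.2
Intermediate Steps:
m(V) = -2*V
j = 21652/111789 (j = (-81107 - 1265*(-47))/(-111789) = (-81107 + 59455)*(-1/111789) = -21652*(-1/111789) = 21652/111789 ≈ 0.19369)
m(507) - j = -2*507 - 1*21652/111789 = -1014 - 21652/111789 = -113375698/111789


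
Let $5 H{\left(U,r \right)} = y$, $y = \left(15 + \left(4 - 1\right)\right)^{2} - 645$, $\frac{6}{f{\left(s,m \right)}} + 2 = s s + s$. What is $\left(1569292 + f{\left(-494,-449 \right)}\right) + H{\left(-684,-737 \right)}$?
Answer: $\frac{63694956403}{40590} \approx 1.5692 \cdot 10^{6}$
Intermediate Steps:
$f{\left(s,m \right)} = \frac{6}{-2 + s + s^{2}}$ ($f{\left(s,m \right)} = \frac{6}{-2 + \left(s s + s\right)} = \frac{6}{-2 + \left(s^{2} + s\right)} = \frac{6}{-2 + \left(s + s^{2}\right)} = \frac{6}{-2 + s + s^{2}}$)
$y = -321$ ($y = \left(15 + \left(4 - 1\right)\right)^{2} - 645 = \left(15 + 3\right)^{2} - 645 = 18^{2} - 645 = 324 - 645 = -321$)
$H{\left(U,r \right)} = - \frac{321}{5}$ ($H{\left(U,r \right)} = \frac{1}{5} \left(-321\right) = - \frac{321}{5}$)
$\left(1569292 + f{\left(-494,-449 \right)}\right) + H{\left(-684,-737 \right)} = \left(1569292 + \frac{6}{-2 - 494 + \left(-494\right)^{2}}\right) - \frac{321}{5} = \left(1569292 + \frac{6}{-2 - 494 + 244036}\right) - \frac{321}{5} = \left(1569292 + \frac{6}{243540}\right) - \frac{321}{5} = \left(1569292 + 6 \cdot \frac{1}{243540}\right) - \frac{321}{5} = \left(1569292 + \frac{1}{40590}\right) - \frac{321}{5} = \frac{63697562281}{40590} - \frac{321}{5} = \frac{63694956403}{40590}$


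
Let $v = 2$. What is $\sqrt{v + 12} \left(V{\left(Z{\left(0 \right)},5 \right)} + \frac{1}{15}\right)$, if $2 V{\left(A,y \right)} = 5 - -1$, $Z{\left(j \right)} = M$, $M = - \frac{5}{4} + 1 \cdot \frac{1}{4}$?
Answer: $\frac{46 \sqrt{14}}{15} \approx 11.474$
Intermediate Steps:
$M = -1$ ($M = \left(-5\right) \frac{1}{4} + 1 \cdot \frac{1}{4} = - \frac{5}{4} + \frac{1}{4} = -1$)
$Z{\left(j \right)} = -1$
$V{\left(A,y \right)} = 3$ ($V{\left(A,y \right)} = \frac{5 - -1}{2} = \frac{5 + 1}{2} = \frac{1}{2} \cdot 6 = 3$)
$\sqrt{v + 12} \left(V{\left(Z{\left(0 \right)},5 \right)} + \frac{1}{15}\right) = \sqrt{2 + 12} \left(3 + \frac{1}{15}\right) = \sqrt{14} \left(3 + \frac{1}{15}\right) = \sqrt{14} \cdot \frac{46}{15} = \frac{46 \sqrt{14}}{15}$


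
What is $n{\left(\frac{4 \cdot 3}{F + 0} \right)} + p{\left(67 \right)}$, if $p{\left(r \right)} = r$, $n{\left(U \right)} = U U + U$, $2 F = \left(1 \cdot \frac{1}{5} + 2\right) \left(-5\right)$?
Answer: $\frac{8419}{121} \approx 69.578$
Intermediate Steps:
$F = - \frac{11}{2}$ ($F = \frac{\left(1 \cdot \frac{1}{5} + 2\right) \left(-5\right)}{2} = \frac{\left(\frac{1}{5} + 2\right) \left(-5\right)}{2} = \frac{\frac{11}{5} \left(-5\right)}{2} = \frac{1}{2} \left(-11\right) = - \frac{11}{2} \approx -5.5$)
$n{\left(U \right)} = U + U^{2}$ ($n{\left(U \right)} = U^{2} + U = U + U^{2}$)
$n{\left(\frac{4 \cdot 3}{F + 0} \right)} + p{\left(67 \right)} = \frac{4 \cdot 3}{- \frac{11}{2} + 0} \left(1 + \frac{4 \cdot 3}{- \frac{11}{2} + 0}\right) + 67 = \frac{12}{- \frac{11}{2}} \left(1 + \frac{12}{- \frac{11}{2}}\right) + 67 = 12 \left(- \frac{2}{11}\right) \left(1 + 12 \left(- \frac{2}{11}\right)\right) + 67 = - \frac{24 \left(1 - \frac{24}{11}\right)}{11} + 67 = \left(- \frac{24}{11}\right) \left(- \frac{13}{11}\right) + 67 = \frac{312}{121} + 67 = \frac{8419}{121}$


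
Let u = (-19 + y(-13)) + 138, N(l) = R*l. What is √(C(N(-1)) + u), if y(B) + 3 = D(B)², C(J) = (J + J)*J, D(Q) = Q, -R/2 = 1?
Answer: √293 ≈ 17.117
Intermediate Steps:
R = -2 (R = -2*1 = -2)
N(l) = -2*l
C(J) = 2*J² (C(J) = (2*J)*J = 2*J²)
y(B) = -3 + B²
u = 285 (u = (-19 + (-3 + (-13)²)) + 138 = (-19 + (-3 + 169)) + 138 = (-19 + 166) + 138 = 147 + 138 = 285)
√(C(N(-1)) + u) = √(2*(-2*(-1))² + 285) = √(2*2² + 285) = √(2*4 + 285) = √(8 + 285) = √293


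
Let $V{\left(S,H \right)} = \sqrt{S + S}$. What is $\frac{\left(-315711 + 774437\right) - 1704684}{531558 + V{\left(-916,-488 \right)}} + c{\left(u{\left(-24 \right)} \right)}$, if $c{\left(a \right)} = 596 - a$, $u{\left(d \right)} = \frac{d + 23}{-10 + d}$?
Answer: $\frac{83865760264579}{141276954598} + \frac{622979 i \sqrt{458}}{70638477299} \approx 593.63 + 0.00018874 i$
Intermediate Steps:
$V{\left(S,H \right)} = \sqrt{2} \sqrt{S}$ ($V{\left(S,H \right)} = \sqrt{2 S} = \sqrt{2} \sqrt{S}$)
$u{\left(d \right)} = \frac{23 + d}{-10 + d}$
$\frac{\left(-315711 + 774437\right) - 1704684}{531558 + V{\left(-916,-488 \right)}} + c{\left(u{\left(-24 \right)} \right)} = \frac{\left(-315711 + 774437\right) - 1704684}{531558 + \sqrt{2} \sqrt{-916}} + \left(596 - \frac{23 - 24}{-10 - 24}\right) = \frac{458726 - 1704684}{531558 + \sqrt{2} \cdot 2 i \sqrt{229}} + \left(596 - \frac{1}{-34} \left(-1\right)\right) = - \frac{1245958}{531558 + 2 i \sqrt{458}} + \left(596 - \left(- \frac{1}{34}\right) \left(-1\right)\right) = - \frac{1245958}{531558 + 2 i \sqrt{458}} + \left(596 - \frac{1}{34}\right) = - \frac{1245958}{531558 + 2 i \sqrt{458}} + \frac{20263}{34} = \frac{20263}{34} - \frac{1245958}{531558 + 2 i \sqrt{458}}$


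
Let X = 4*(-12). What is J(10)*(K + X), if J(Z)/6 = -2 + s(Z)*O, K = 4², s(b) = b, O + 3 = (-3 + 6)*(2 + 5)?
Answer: -34176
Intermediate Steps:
X = -48
O = 18 (O = -3 + (-3 + 6)*(2 + 5) = -3 + 3*7 = -3 + 21 = 18)
K = 16
J(Z) = -12 + 108*Z (J(Z) = 6*(-2 + Z*18) = 6*(-2 + 18*Z) = -12 + 108*Z)
J(10)*(K + X) = (-12 + 108*10)*(16 - 48) = (-12 + 1080)*(-32) = 1068*(-32) = -34176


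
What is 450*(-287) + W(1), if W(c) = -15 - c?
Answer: -129166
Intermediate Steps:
450*(-287) + W(1) = 450*(-287) + (-15 - 1*1) = -129150 + (-15 - 1) = -129150 - 16 = -129166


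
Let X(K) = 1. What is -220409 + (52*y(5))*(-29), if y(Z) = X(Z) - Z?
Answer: -214377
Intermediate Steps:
y(Z) = 1 - Z
-220409 + (52*y(5))*(-29) = -220409 + (52*(1 - 1*5))*(-29) = -220409 + (52*(1 - 5))*(-29) = -220409 + (52*(-4))*(-29) = -220409 - 208*(-29) = -220409 + 6032 = -214377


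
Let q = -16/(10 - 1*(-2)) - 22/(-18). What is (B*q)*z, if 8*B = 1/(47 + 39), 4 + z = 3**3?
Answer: -23/6192 ≈ -0.0037145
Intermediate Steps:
z = 23 (z = -4 + 3**3 = -4 + 27 = 23)
q = -1/9 (q = -16/(10 + 2) - 22*(-1/18) = -16/12 + 11/9 = -16*1/12 + 11/9 = -4/3 + 11/9 = -1/9 ≈ -0.11111)
B = 1/688 (B = 1/(8*(47 + 39)) = (1/8)/86 = (1/8)*(1/86) = 1/688 ≈ 0.0014535)
(B*q)*z = ((1/688)*(-1/9))*23 = -1/6192*23 = -23/6192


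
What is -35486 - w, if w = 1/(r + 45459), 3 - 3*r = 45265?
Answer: -3233306893/91115 ≈ -35486.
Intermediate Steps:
r = -45262/3 (r = 1 - ⅓*45265 = 1 - 45265/3 = -45262/3 ≈ -15087.)
w = 3/91115 (w = 1/(-45262/3 + 45459) = 1/(91115/3) = 3/91115 ≈ 3.2925e-5)
-35486 - w = -35486 - 1*3/91115 = -35486 - 3/91115 = -3233306893/91115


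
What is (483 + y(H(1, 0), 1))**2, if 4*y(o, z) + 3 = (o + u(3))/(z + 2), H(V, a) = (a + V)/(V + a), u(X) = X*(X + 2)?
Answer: 33674809/144 ≈ 2.3385e+5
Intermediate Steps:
u(X) = X*(2 + X)
H(V, a) = 1 (H(V, a) = (V + a)/(V + a) = 1)
y(o, z) = -3/4 + (15 + o)/(4*(2 + z)) (y(o, z) = -3/4 + ((o + 3*(2 + 3))/(z + 2))/4 = -3/4 + ((o + 3*5)/(2 + z))/4 = -3/4 + ((o + 15)/(2 + z))/4 = -3/4 + ((15 + o)/(2 + z))/4 = -3/4 + (15 + o)/(4*(2 + z)))
(483 + y(H(1, 0), 1))**2 = (483 + (9 + 1 - 3*1)/(4*(2 + 1)))**2 = (483 + (1/4)*(9 + 1 - 3)/3)**2 = (483 + (1/4)*(1/3)*7)**2 = (483 + 7/12)**2 = (5803/12)**2 = 33674809/144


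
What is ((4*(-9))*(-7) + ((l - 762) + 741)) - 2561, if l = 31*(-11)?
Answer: -2671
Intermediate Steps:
l = -341
((4*(-9))*(-7) + ((l - 762) + 741)) - 2561 = ((4*(-9))*(-7) + ((-341 - 762) + 741)) - 2561 = (-36*(-7) + (-1103 + 741)) - 2561 = (252 - 362) - 2561 = -110 - 2561 = -2671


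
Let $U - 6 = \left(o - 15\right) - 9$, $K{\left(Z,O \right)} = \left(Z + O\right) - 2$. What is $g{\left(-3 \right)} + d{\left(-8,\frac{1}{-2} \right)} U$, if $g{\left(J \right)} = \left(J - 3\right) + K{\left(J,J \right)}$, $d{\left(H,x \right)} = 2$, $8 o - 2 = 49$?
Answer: $- \frac{149}{4} \approx -37.25$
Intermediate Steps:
$o = \frac{51}{8}$ ($o = \frac{1}{4} + \frac{1}{8} \cdot 49 = \frac{1}{4} + \frac{49}{8} = \frac{51}{8} \approx 6.375$)
$K{\left(Z,O \right)} = -2 + O + Z$ ($K{\left(Z,O \right)} = \left(O + Z\right) - 2 = -2 + O + Z$)
$U = - \frac{93}{8}$ ($U = 6 + \left(\left(\frac{51}{8} - 15\right) - 9\right) = 6 - \frac{141}{8} = - \frac{93}{8} \approx -11.625$)
$g{\left(J \right)} = -5 + 3 J$ ($g{\left(J \right)} = \left(J - 3\right) + \left(-2 + J + J\right) = \left(-3 + J\right) + \left(-2 + 2 J\right) = -5 + 3 J$)
$g{\left(-3 \right)} + d{\left(-8,\frac{1}{-2} \right)} U = \left(-5 + 3 \left(-3\right)\right) + 2 \left(- \frac{93}{8}\right) = \left(-5 - 9\right) - \frac{93}{4} = -14 - \frac{93}{4} = - \frac{149}{4}$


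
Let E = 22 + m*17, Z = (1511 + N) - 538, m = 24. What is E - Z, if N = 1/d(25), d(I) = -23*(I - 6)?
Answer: -237290/437 ≈ -543.00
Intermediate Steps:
d(I) = 138 - 23*I (d(I) = -23*(-6 + I) = 138 - 23*I)
N = -1/437 (N = 1/(138 - 23*25) = 1/(138 - 575) = 1/(-437) = -1/437 ≈ -0.0022883)
Z = 425200/437 (Z = (1511 - 1/437) - 538 = 660306/437 - 538 = 425200/437 ≈ 973.00)
E = 430 (E = 22 + 24*17 = 22 + 408 = 430)
E - Z = 430 - 1*425200/437 = 430 - 425200/437 = -237290/437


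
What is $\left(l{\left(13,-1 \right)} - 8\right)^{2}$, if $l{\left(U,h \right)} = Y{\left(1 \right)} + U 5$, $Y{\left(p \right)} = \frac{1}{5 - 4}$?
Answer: $3364$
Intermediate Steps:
$Y{\left(p \right)} = 1$ ($Y{\left(p \right)} = 1^{-1} = 1$)
$l{\left(U,h \right)} = 1 + 5 U$ ($l{\left(U,h \right)} = 1 + U 5 = 1 + 5 U$)
$\left(l{\left(13,-1 \right)} - 8\right)^{2} = \left(\left(1 + 5 \cdot 13\right) - 8\right)^{2} = \left(\left(1 + 65\right) - 8\right)^{2} = \left(66 - 8\right)^{2} = 58^{2} = 3364$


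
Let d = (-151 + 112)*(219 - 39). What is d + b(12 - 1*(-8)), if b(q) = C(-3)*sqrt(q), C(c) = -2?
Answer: -7020 - 4*sqrt(5) ≈ -7028.9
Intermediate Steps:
d = -7020 (d = -39*180 = -7020)
b(q) = -2*sqrt(q)
d + b(12 - 1*(-8)) = -7020 - 2*sqrt(12 - 1*(-8)) = -7020 - 2*sqrt(12 + 8) = -7020 - 4*sqrt(5)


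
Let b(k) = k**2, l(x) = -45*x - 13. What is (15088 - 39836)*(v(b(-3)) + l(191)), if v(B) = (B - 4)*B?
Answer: 211917124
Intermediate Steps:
l(x) = -13 - 45*x
v(B) = B*(-4 + B) (v(B) = (-4 + B)*B = B*(-4 + B))
(15088 - 39836)*(v(b(-3)) + l(191)) = (15088 - 39836)*((-3)**2*(-4 + (-3)**2) + (-13 - 45*191)) = -24748*(9*(-4 + 9) + (-13 - 8595)) = -24748*(9*5 - 8608) = -24748*(45 - 8608) = -24748*(-8563) = 211917124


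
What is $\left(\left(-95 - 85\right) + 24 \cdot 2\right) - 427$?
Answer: $-559$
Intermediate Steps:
$\left(\left(-95 - 85\right) + 24 \cdot 2\right) - 427 = \left(-180 + 48\right) - 427 = -132 - 427 = -559$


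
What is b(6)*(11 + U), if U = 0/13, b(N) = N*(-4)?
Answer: -264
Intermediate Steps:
b(N) = -4*N
U = 0 (U = 0*(1/13) = 0)
b(6)*(11 + U) = (-4*6)*(11 + 0) = -24*11 = -264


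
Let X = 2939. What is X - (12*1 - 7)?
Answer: 2934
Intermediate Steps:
X - (12*1 - 7) = 2939 - (12*1 - 7) = 2939 - (12 - 7) = 2939 - 1*5 = 2939 - 5 = 2934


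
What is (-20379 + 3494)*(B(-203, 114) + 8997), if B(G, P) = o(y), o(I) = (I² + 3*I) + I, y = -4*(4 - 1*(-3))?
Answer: -163261065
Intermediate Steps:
y = -28 (y = -4*(4 + 3) = -4*7 = -28)
o(I) = I² + 4*I
B(G, P) = 672 (B(G, P) = -28*(4 - 28) = -28*(-24) = 672)
(-20379 + 3494)*(B(-203, 114) + 8997) = (-20379 + 3494)*(672 + 8997) = -16885*9669 = -163261065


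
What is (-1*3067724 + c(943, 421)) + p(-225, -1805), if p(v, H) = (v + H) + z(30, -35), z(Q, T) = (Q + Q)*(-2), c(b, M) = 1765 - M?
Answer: -3068530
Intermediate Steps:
z(Q, T) = -4*Q (z(Q, T) = (2*Q)*(-2) = -4*Q)
p(v, H) = -120 + H + v (p(v, H) = (v + H) - 4*30 = (H + v) - 120 = -120 + H + v)
(-1*3067724 + c(943, 421)) + p(-225, -1805) = (-1*3067724 + (1765 - 1*421)) + (-120 - 1805 - 225) = (-3067724 + (1765 - 421)) - 2150 = (-3067724 + 1344) - 2150 = -3066380 - 2150 = -3068530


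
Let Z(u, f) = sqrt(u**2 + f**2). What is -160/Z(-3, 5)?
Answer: -80*sqrt(34)/17 ≈ -27.440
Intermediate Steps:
Z(u, f) = sqrt(f**2 + u**2)
-160/Z(-3, 5) = -160/sqrt(5**2 + (-3)**2) = -160/sqrt(25 + 9) = -160/sqrt(34) = (sqrt(34)/34)*(-160) = -80*sqrt(34)/17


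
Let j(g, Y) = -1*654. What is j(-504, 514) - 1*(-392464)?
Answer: 391810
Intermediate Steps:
j(g, Y) = -654
j(-504, 514) - 1*(-392464) = -654 - 1*(-392464) = -654 + 392464 = 391810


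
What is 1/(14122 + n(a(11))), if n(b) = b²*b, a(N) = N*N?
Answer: 1/1785683 ≈ 5.6001e-7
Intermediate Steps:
a(N) = N²
n(b) = b³
1/(14122 + n(a(11))) = 1/(14122 + (11²)³) = 1/(14122 + 121³) = 1/(14122 + 1771561) = 1/1785683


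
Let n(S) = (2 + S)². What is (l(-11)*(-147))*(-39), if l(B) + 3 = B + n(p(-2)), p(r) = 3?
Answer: 63063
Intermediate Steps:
l(B) = 22 + B (l(B) = -3 + (B + (2 + 3)²) = -3 + (B + 5²) = -3 + (B + 25) = -3 + (25 + B) = 22 + B)
(l(-11)*(-147))*(-39) = ((22 - 11)*(-147))*(-39) = (11*(-147))*(-39) = -1617*(-39) = 63063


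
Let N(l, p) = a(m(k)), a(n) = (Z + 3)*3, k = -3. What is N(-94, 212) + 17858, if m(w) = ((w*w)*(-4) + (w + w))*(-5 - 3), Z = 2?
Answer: 17873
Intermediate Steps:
m(w) = -16*w + 32*w**2 (m(w) = (w**2*(-4) + 2*w)*(-8) = (-4*w**2 + 2*w)*(-8) = -16*w + 32*w**2)
a(n) = 15 (a(n) = (2 + 3)*3 = 5*3 = 15)
N(l, p) = 15
N(-94, 212) + 17858 = 15 + 17858 = 17873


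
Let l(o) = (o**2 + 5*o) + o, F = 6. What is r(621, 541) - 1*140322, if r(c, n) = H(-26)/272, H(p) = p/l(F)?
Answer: -1374033037/9792 ≈ -1.4032e+5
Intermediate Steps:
l(o) = o**2 + 6*o
H(p) = p/72 (H(p) = p/((6*(6 + 6))) = p/((6*12)) = p/72)
r(c, n) = -13/9792 (r(c, n) = ((1/72)*(-26))/272 = -13/36*1/272 = -13/9792)
r(621, 541) - 1*140322 = -13/9792 - 1*140322 = -13/9792 - 140322 = -1374033037/9792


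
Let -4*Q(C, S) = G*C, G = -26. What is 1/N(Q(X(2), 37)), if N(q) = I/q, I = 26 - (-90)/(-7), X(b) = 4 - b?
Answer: 91/92 ≈ 0.98913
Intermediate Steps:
I = 92/7 (I = 26 - (-90)*(-1)/7 = 26 - 18*5/7 = 26 - 90/7 = 92/7 ≈ 13.143)
Q(C, S) = 13*C/2 (Q(C, S) = -(-13)*C/2 = 13*C/2)
N(q) = 92/(7*q)
1/N(Q(X(2), 37)) = 1/(92/(7*((13*(4 - 1*2)/2)))) = 1/(92/(7*((13*(4 - 2)/2)))) = 1/(92/(7*(((13/2)*2)))) = 1/((92/7)/13) = 1/((92/7)*(1/13)) = 1/(92/91) = 91/92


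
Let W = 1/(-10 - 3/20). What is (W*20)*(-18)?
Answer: 7200/203 ≈ 35.468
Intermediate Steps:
W = -20/203 (W = 1/(-10 - 3*1/20) = 1/(-10 - 3/20) = 1/(-203/20) = -20/203 ≈ -0.098522)
(W*20)*(-18) = -20/203*20*(-18) = -400/203*(-18) = 7200/203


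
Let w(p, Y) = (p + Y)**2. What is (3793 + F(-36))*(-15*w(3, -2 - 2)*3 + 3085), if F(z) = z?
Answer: 11421280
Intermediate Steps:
w(p, Y) = (Y + p)**2
(3793 + F(-36))*(-15*w(3, -2 - 2)*3 + 3085) = (3793 - 36)*(-15*((-2 - 2) + 3)**2*3 + 3085) = 3757*(-15*(-4 + 3)**2*3 + 3085) = 3757*(-15*(-1)**2*3 + 3085) = 3757*(-15*1*3 + 3085) = 3757*(-15*3 + 3085) = 3757*(-45 + 3085) = 3757*3040 = 11421280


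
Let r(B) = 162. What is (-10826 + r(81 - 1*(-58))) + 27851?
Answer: 17187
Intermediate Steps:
(-10826 + r(81 - 1*(-58))) + 27851 = (-10826 + 162) + 27851 = -10664 + 27851 = 17187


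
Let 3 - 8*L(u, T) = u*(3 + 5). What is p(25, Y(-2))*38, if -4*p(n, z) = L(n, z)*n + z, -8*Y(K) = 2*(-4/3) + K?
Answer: 280459/48 ≈ 5842.9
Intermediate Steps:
L(u, T) = 3/8 - u (L(u, T) = 3/8 - u*(3 + 5)/8 = 3/8 - u*8/8 = 3/8 - u)
Y(K) = ⅓ - K/8 (Y(K) = -(2*(-4/3) + K)/8 = -(-8/3 + K)/8 = ⅓ - K/8)
p(n, z) = -z/4 - n*(3/8 - n)/4 (p(n, z) = -((3/8 - n)*n + z)/4 = -(n*(3/8 - n) + z)/4 = -(z + n*(3/8 - n))/4 = -z/4 - n*(3/8 - n)/4)
p(25, Y(-2))*38 = (-(⅓ - ⅛*(-2))/4 + (1/32)*25*(-3 + 8*25))*38 = (-(⅓ + ¼)/4 + (1/32)*25*(-3 + 200))*38 = (-¼*7/12 + (1/32)*25*197)*38 = (-7/48 + 4925/32)*38 = (14761/96)*38 = 280459/48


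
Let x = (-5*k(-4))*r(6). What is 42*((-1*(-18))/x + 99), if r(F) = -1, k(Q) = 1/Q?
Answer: 17766/5 ≈ 3553.2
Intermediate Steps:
k(Q) = 1/Q
x = -5/4 (x = -5/(-4)*(-1) = -5*(-¼)*(-1) = (5/4)*(-1) = -5/4 ≈ -1.2500)
42*((-1*(-18))/x + 99) = 42*((-1*(-18))/(-5/4) + 99) = 42*(18*(-⅘) + 99) = 42*(-72/5 + 99) = 42*(423/5) = 17766/5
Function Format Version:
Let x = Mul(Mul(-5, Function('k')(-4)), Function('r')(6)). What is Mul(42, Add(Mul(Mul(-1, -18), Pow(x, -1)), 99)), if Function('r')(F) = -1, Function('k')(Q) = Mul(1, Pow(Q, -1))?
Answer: Rational(17766, 5) ≈ 3553.2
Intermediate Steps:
Function('k')(Q) = Pow(Q, -1)
x = Rational(-5, 4) (x = Mul(Mul(-5, Pow(-4, -1)), -1) = Mul(Mul(-5, Rational(-1, 4)), -1) = Mul(Rational(5, 4), -1) = Rational(-5, 4) ≈ -1.2500)
Mul(42, Add(Mul(Mul(-1, -18), Pow(x, -1)), 99)) = Mul(42, Add(Mul(Mul(-1, -18), Pow(Rational(-5, 4), -1)), 99)) = Mul(42, Add(Mul(18, Rational(-4, 5)), 99)) = Mul(42, Add(Rational(-72, 5), 99)) = Mul(42, Rational(423, 5)) = Rational(17766, 5)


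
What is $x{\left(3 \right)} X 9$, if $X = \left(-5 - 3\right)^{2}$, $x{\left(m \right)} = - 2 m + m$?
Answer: $-1728$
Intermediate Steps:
$x{\left(m \right)} = - m$
$X = 64$ ($X = \left(-8\right)^{2} = 64$)
$x{\left(3 \right)} X 9 = \left(-1\right) 3 \cdot 64 \cdot 9 = \left(-3\right) 64 \cdot 9 = \left(-192\right) 9 = -1728$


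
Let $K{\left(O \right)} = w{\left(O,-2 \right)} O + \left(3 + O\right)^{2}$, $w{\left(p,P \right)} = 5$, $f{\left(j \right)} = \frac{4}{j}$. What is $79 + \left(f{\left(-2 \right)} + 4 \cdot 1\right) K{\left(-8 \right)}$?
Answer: $49$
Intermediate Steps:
$K{\left(O \right)} = \left(3 + O\right)^{2} + 5 O$ ($K{\left(O \right)} = 5 O + \left(3 + O\right)^{2} = \left(3 + O\right)^{2} + 5 O$)
$79 + \left(f{\left(-2 \right)} + 4 \cdot 1\right) K{\left(-8 \right)} = 79 + \left(\frac{4}{-2} + 4 \cdot 1\right) \left(\left(3 - 8\right)^{2} + 5 \left(-8\right)\right) = 79 + \left(4 \left(- \frac{1}{2}\right) + 4\right) \left(\left(-5\right)^{2} - 40\right) = 79 + \left(-2 + 4\right) \left(25 - 40\right) = 79 + 2 \left(-15\right) = 79 - 30 = 49$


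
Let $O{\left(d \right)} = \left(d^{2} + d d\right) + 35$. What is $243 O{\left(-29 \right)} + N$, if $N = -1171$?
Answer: $416060$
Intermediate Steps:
$O{\left(d \right)} = 35 + 2 d^{2}$ ($O{\left(d \right)} = \left(d^{2} + d^{2}\right) + 35 = 2 d^{2} + 35 = 35 + 2 d^{2}$)
$243 O{\left(-29 \right)} + N = 243 \left(35 + 2 \left(-29\right)^{2}\right) - 1171 = 243 \left(35 + 2 \cdot 841\right) - 1171 = 243 \left(35 + 1682\right) - 1171 = 243 \cdot 1717 - 1171 = 417231 - 1171 = 416060$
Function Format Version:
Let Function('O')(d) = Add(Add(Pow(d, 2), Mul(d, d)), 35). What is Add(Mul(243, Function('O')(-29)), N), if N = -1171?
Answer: 416060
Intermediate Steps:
Function('O')(d) = Add(35, Mul(2, Pow(d, 2))) (Function('O')(d) = Add(Add(Pow(d, 2), Pow(d, 2)), 35) = Add(Mul(2, Pow(d, 2)), 35) = Add(35, Mul(2, Pow(d, 2))))
Add(Mul(243, Function('O')(-29)), N) = Add(Mul(243, Add(35, Mul(2, Pow(-29, 2)))), -1171) = Add(Mul(243, Add(35, Mul(2, 841))), -1171) = Add(Mul(243, Add(35, 1682)), -1171) = Add(Mul(243, 1717), -1171) = Add(417231, -1171) = 416060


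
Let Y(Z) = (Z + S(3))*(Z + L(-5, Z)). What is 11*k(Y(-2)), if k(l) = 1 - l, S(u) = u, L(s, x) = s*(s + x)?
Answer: -352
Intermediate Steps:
Y(Z) = (3 + Z)*(25 - 4*Z) (Y(Z) = (Z + 3)*(Z - 5*(-5 + Z)) = (3 + Z)*(Z + (25 - 5*Z)) = (3 + Z)*(25 - 4*Z))
11*k(Y(-2)) = 11*(1 - (75 - 4*(-2)² + 13*(-2))) = 11*(1 - (75 - 4*4 - 26)) = 11*(1 - (75 - 16 - 26)) = 11*(1 - 1*33) = 11*(1 - 33) = 11*(-32) = -352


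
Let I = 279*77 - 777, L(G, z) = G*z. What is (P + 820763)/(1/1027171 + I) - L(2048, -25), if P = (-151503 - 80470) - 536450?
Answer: 1089006221752540/21268602727 ≈ 51203.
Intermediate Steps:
I = 20706 (I = 21483 - 777 = 20706)
P = -768423 (P = -231973 - 536450 = -768423)
(P + 820763)/(1/1027171 + I) - L(2048, -25) = (-768423 + 820763)/(1/1027171 + 20706) - 2048*(-25) = 52340/(1/1027171 + 20706) - 1*(-51200) = 52340/(21268602727/1027171) + 51200 = 52340*(1027171/21268602727) + 51200 = 53762130140/21268602727 + 51200 = 1089006221752540/21268602727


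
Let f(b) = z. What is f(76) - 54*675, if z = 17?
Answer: -36433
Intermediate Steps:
f(b) = 17
f(76) - 54*675 = 17 - 54*675 = 17 - 36450 = -36433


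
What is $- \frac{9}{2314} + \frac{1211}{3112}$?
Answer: $\frac{1387123}{3600584} \approx 0.38525$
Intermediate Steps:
$- \frac{9}{2314} + \frac{1211}{3112} = \frac{1387123}{3600584}$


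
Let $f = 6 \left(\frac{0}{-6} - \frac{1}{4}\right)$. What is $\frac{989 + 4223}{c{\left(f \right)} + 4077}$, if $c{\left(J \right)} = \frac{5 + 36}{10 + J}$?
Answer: $\frac{88604}{69391} \approx 1.2769$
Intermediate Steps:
$f = - \frac{3}{2}$ ($f = 6 \left(0 \left(- \frac{1}{6}\right) - \frac{1}{4}\right) = 6 \left(0 - \frac{1}{4}\right) = 6 \left(- \frac{1}{4}\right) = - \frac{3}{2} \approx -1.5$)
$c{\left(J \right)} = \frac{41}{10 + J}$
$\frac{989 + 4223}{c{\left(f \right)} + 4077} = \frac{989 + 4223}{\frac{41}{10 - \frac{3}{2}} + 4077} = \frac{5212}{\frac{41}{\frac{17}{2}} + 4077} = \frac{5212}{41 \cdot \frac{2}{17} + 4077} = \frac{5212}{\frac{82}{17} + 4077} = \frac{5212}{\frac{69391}{17}} = 5212 \cdot \frac{17}{69391} = \frac{88604}{69391}$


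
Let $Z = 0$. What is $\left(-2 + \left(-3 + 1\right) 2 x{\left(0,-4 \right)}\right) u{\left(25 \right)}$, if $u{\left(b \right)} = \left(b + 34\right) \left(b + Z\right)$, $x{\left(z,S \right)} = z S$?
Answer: $-2950$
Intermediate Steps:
$x{\left(z,S \right)} = S z$
$u{\left(b \right)} = b \left(34 + b\right)$ ($u{\left(b \right)} = \left(b + 34\right) \left(b + 0\right) = \left(34 + b\right) b = b \left(34 + b\right)$)
$\left(-2 + \left(-3 + 1\right) 2 x{\left(0,-4 \right)}\right) u{\left(25 \right)} = \left(-2 + \left(-3 + 1\right) 2 \left(\left(-4\right) 0\right)\right) 25 \left(34 + 25\right) = \left(-2 + \left(-2\right) 2 \cdot 0\right) 25 \cdot 59 = \left(-2 - 0\right) 1475 = \left(-2 + 0\right) 1475 = \left(-2\right) 1475 = -2950$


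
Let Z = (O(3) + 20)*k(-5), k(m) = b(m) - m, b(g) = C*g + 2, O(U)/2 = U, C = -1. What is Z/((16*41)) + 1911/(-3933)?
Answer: -1105/107502 ≈ -0.010279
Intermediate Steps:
O(U) = 2*U
b(g) = 2 - g (b(g) = -g + 2 = 2 - g)
k(m) = 2 - 2*m (k(m) = (2 - m) - m = 2 - 2*m)
Z = 312 (Z = (2*3 + 20)*(2 - 2*(-5)) = (6 + 20)*(2 + 10) = 26*12 = 312)
Z/((16*41)) + 1911/(-3933) = 312/((16*41)) + 1911/(-3933) = 312/656 + 1911*(-1/3933) = 312*(1/656) - 637/1311 = 39/82 - 637/1311 = -1105/107502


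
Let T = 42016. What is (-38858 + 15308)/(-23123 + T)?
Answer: -23550/18893 ≈ -1.2465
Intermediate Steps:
(-38858 + 15308)/(-23123 + T) = (-38858 + 15308)/(-23123 + 42016) = -23550/18893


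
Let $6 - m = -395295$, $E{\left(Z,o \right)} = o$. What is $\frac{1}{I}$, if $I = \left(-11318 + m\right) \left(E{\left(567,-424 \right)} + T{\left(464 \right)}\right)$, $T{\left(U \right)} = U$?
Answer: $\frac{1}{15359320} \approx 6.5107 \cdot 10^{-8}$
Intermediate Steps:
$m = 395301$ ($m = 6 - -395295 = 6 + 395295 = 395301$)
$I = 15359320$ ($I = \left(-11318 + 395301\right) \left(-424 + 464\right) = 383983 \cdot 40 = 15359320$)
$\frac{1}{I} = \frac{1}{15359320}$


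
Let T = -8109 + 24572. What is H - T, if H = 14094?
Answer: -2369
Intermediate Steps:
T = 16463
H - T = 14094 - 1*16463 = 14094 - 16463 = -2369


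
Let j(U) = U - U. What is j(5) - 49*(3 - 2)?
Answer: -49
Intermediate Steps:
j(U) = 0
j(5) - 49*(3 - 2) = 0 - 49*(3 - 2) = 0 - 49 = -49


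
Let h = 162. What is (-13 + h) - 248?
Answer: -99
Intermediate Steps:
(-13 + h) - 248 = (-13 + 162) - 248 = 149 - 248 = -99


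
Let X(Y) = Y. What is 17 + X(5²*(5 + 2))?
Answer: 192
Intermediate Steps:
17 + X(5²*(5 + 2)) = 17 + 5²*(5 + 2) = 17 + 25*7 = 17 + 175 = 192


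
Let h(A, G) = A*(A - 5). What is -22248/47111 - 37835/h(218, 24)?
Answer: -2815508317/2187552174 ≈ -1.2871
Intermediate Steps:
h(A, G) = A*(-5 + A)
-22248/47111 - 37835/h(218, 24) = -22248/47111 - 37835*1/(218*(-5 + 218)) = -22248*1/47111 - 37835/(218*213) = -22248/47111 - 37835/46434 = -2815508317/2187552174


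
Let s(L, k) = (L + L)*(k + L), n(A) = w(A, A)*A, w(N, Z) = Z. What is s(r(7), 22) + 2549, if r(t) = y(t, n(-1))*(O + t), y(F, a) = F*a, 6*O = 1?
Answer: 176215/18 ≈ 9789.7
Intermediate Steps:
O = ⅙ (O = (⅙)*1 = ⅙ ≈ 0.16667)
n(A) = A² (n(A) = A*A = A²)
r(t) = t*(⅙ + t) (r(t) = (t*(-1)²)*(⅙ + t) = (t*1)*(⅙ + t) = t*(⅙ + t))
s(L, k) = 2*L*(L + k) (s(L, k) = (2*L)*(L + k) = 2*L*(L + k))
s(r(7), 22) + 2549 = 2*(7*(⅙ + 7))*(7*(⅙ + 7) + 22) + 2549 = 2*(7*(43/6))*(7*(43/6) + 22) + 2549 = 2*(301/6)*(301/6 + 22) + 2549 = 2*(301/6)*(433/6) + 2549 = 130333/18 + 2549 = 176215/18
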